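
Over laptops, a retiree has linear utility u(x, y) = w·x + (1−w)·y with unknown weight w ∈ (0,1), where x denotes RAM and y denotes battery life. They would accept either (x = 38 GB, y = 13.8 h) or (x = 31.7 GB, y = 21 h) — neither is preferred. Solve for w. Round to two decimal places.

Indifference: w·38 + (1−w)·13.8 = w·31.7 + (1−w)·21.
Rearranging, 6.3·w − 7.2·(1−w) = 0.
The marginal rate of substitution is 7.2/6.3, so w = 7.2/(6.3+7.2) = 0.53.

w = 0.53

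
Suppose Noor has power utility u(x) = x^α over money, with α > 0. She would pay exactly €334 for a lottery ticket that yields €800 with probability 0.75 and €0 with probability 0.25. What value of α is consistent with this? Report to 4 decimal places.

α ≈ 0.3294

Since u(0) = 0, the lottery's EU is 0.75·800^α.
Equating: 334^α = 0.75·800^α, i.e. 0.4175^α = 0.75.
α = ln(0.75) / ln(334/800) = -0.2876821/-0.8734707 ≈ 0.3294.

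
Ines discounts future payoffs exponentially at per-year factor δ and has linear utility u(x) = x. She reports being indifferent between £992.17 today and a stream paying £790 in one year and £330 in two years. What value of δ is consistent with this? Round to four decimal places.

The stream is worth 790δ + 330δ² today, so 790δ + 330δ² = 992.17.
That is, 330δ² + 790δ − 992.17 = 0, a quadratic in δ.
δ = (−790 + √(790² + 4·330·992.17)) / (2·330) = (−790 + √1933764.40) / 660 ≈ 0.9100.

δ ≈ 0.9100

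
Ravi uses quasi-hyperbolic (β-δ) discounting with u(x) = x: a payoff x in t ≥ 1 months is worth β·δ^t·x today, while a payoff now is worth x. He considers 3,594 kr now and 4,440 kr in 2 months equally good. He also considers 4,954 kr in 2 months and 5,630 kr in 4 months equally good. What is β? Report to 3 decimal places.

Both payoffs in the second observation are in the future, so β drops out: δ^2·4954 = δ^4·5630 ⇒ δ^2 = 4954/5630 = 0.87993, so δ = 0.93805.
The first indifference: 3594 = β·δ^2·4440, so β = 3594/(δ^2·4440) = 3594/(0.87993·4440) ≈ 0.920.

β ≈ 0.920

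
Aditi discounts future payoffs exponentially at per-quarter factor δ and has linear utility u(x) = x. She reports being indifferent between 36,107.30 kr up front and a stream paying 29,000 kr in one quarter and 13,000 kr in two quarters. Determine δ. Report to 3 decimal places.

δ ≈ 0.890

The stream is worth 29000δ + 13000δ² today, so 29000δ + 13000δ² = 36107.30.
Rearranged: 13000δ² + 29000δ − 36107.30 = 0.
By the quadratic formula (taking the positive root), δ = (−29000 + √2718579600.00) / 26000 ≈ 0.890.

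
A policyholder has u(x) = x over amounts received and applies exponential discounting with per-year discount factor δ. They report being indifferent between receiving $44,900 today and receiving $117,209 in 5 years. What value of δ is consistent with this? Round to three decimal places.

δ ≈ 0.825

The payoff in 5 years is discounted by δ^5, so u(44900) = δ^5·u(117209) and δ^5 = u(44900)/u(117209).
With u(x) = x: δ^5 = 44900/117209 = 0.38308.
Taking the 5th root: δ = 0.38308^(1/5) ≈ 0.825.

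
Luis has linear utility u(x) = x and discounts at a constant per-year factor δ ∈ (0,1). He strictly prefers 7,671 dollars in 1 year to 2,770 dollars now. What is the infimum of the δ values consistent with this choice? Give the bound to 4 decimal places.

Comparing present values: 2770 < δ·7671.
So δ > 2770/7671 = 0.36110.

δ > 0.3611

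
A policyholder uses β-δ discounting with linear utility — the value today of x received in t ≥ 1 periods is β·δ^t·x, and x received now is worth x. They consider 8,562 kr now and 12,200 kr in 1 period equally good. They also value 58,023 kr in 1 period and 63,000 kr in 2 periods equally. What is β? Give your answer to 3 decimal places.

From the later pair, β·δ^1·58023 = β·δ^2·63000; dividing through, δ = 58023/63000 = 0.92100.
Substituting δ into 8562 = β·δ·12200: β = 8562/(11236.200) ≈ 0.762.

β ≈ 0.762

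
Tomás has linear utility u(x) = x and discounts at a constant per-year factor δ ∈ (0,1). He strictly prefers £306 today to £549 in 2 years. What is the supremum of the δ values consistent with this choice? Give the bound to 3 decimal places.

Comparing present values: 306 > δ^2·549.
Dividing by 549: δ^2 < 0.55738. Both sides are positive, so the square root keeps the direction.
δ < 0.55738^(1/2) = 0.747.

δ < 0.747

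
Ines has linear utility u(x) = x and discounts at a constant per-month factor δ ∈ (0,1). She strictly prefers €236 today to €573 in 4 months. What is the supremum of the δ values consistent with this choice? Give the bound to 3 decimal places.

Comparing present values: 236 > δ^4·573.
So δ^4 < 236/573 = 0.41187; taking the 4th root of both positive sides preserves the inequality.
δ < (236/573)^(1/4) ≈ 0.801.

δ < 0.801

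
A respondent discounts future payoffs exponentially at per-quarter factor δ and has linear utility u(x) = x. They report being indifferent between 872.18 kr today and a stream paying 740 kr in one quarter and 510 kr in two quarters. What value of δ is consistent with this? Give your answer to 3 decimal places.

δ ≈ 0.770

The stream is worth 740δ + 510δ² today, so 740δ + 510δ² = 872.18.
Rearranged: 510δ² + 740δ − 872.18 = 0.
The positive root is δ = [−740 + √(740² + 4·510·872.18)] / (2·510) = (−740 + 1525.401)/1020 ≈ 0.770.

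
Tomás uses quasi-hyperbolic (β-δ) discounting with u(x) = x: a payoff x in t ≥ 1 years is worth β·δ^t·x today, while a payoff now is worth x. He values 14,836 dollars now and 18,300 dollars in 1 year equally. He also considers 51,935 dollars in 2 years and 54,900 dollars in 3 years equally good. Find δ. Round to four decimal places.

Both payoffs in the second observation are in the future, so β drops out: δ^2·51935 = δ^3·54900 ⇒ δ = 51935/54900 = 0.94599.

δ ≈ 0.9460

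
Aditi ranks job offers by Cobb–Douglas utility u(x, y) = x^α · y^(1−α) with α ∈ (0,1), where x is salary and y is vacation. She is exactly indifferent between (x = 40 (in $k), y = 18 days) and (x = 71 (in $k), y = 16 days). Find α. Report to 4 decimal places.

The Cobb–Douglas utilities coincide, so 40^α·18^(1−α) = 71^α·16^(1−α).
(40/71)^α = (16/18)^(1−α); take logs: α·ln(40/71) = (1−α)·ln(16/18), i.e. α·-0.5738004 = (1−α)·-0.1177830.
So α/(1−α) = (-0.1177830)/(-0.5738004) = 0.2052682, and α = 0.2052682/1.2052682 ≈ 0.1703.

α ≈ 0.1703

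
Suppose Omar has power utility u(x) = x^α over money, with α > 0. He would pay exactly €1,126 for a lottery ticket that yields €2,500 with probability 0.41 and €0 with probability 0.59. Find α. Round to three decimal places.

α ≈ 1.118

Since u(0) = 0, the lottery's EU is 0.41·2500^α.
Indifference: 1126^α = 0.41·2500^α, so (1126/2500)^α = 0.41.
α = ln(0.41) / ln(1126/2500) = -0.891598/-0.797619 ≈ 1.118.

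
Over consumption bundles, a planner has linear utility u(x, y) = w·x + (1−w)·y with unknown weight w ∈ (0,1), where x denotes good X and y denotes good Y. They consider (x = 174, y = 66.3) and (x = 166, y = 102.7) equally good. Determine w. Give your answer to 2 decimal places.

w = 0.82

Indifference: w·174 + (1−w)·66.3 = w·166 + (1−w)·102.7.
w·(174−166) = (1−w)·(102.7−66.3), i.e. w·8 = (1−w)·36.4.
Hence w = 36.4/(8+36.4) = 36.4/44.4 = 0.82.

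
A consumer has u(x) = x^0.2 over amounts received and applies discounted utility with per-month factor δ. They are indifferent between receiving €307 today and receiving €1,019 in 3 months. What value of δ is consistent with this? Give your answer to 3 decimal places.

The payoff in 3 months is discounted by δ^3, so u(307) = δ^3·u(1019) and δ^3 = u(307)/u(1019).
Since u(x) = x^0.2, δ^3 = (307/1019)^0.2 = 0.30128^0.2 = 0.78667.
Taking the cube root: δ = 0.78667^(1/3) ≈ 0.923.

δ ≈ 0.923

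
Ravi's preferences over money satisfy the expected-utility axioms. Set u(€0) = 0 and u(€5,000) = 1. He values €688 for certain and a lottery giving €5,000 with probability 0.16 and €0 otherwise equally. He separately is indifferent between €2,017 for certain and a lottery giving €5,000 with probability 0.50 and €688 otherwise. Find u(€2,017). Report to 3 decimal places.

0.580

The first gamble pins u(€688): it must equal 0.16·1 + 0.84·0 = 0.16.
Chaining: u(€2,017) = 0.50·1.00 + 0.50·0.16 = 0.5800.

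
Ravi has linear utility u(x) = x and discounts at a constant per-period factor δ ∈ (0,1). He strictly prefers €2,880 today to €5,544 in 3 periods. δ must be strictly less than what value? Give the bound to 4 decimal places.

Comparing present values: 2880 > δ^3·5544.
So δ^3 < 2880/5544 = 0.51948; taking the cube root of both positive sides preserves the inequality.
δ < (2880/5544)^(1/3) ≈ 0.8039.

δ < 0.8039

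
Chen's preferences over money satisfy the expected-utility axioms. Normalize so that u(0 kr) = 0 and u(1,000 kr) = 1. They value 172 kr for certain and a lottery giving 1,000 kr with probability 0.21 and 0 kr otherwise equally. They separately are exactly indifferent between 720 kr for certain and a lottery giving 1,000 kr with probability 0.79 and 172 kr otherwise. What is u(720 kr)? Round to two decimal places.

The first gamble pins u(172 kr): it must equal 0.21·1 + 0.79·0 = 0.21.
Chaining: u(720 kr) = 0.79·1.00 + 0.21·0.21 = 0.8341.

0.83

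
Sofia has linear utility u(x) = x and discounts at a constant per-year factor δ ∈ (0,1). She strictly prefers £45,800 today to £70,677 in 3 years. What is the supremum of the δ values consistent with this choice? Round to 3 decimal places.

Under u(x) = x this choice says 45800 > δ^3·70677.
Hence δ^3 < 45800/70677 = 0.64802, and x ↦ x^(1/3) is increasing on (0,∞).
δ < (45800/70677)^(1/3) ≈ 0.865.

δ < 0.865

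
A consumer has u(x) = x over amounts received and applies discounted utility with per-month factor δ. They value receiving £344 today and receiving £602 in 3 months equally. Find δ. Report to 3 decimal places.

The payoff in 3 months is discounted by δ^3, so u(344) = δ^3·u(602) and δ^3 = u(344)/u(602).
With u(x) = x: δ^3 = 344/602 = 0.57143.
So δ = 0.57143^(1/3) ≈ 0.830.

δ ≈ 0.830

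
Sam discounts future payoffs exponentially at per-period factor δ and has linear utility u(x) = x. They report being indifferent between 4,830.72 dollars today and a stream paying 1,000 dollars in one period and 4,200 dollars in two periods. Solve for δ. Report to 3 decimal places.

Present value of the stream is 1000·δ + 4200·δ². Indifference gives 1000δ + 4200δ² = 4830.72.
So 4200δ² + 1000δ − 4830.72 = 0.
By the quadratic formula (taking the positive root), δ = (−1000 + √82156096.00) / 8400 ≈ 0.960.

δ ≈ 0.960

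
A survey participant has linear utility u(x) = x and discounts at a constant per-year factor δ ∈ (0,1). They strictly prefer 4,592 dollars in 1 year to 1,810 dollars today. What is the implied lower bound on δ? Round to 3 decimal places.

δ > 0.394

Comparing present values: 1810 < δ·4592.
So δ > 1810/4592 = 0.39416.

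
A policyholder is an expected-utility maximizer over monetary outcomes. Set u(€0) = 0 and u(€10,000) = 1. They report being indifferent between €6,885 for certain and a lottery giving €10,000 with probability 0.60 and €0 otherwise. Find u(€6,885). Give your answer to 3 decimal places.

0.600

The indifference gives u(€6,885) = 0.60·u(€10,000) + 0.40·u(€0) = 0.60·1 + 0.40·0 = 0.60.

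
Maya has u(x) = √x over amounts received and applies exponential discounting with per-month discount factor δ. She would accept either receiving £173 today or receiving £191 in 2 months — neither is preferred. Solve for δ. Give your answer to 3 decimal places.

The payoff in 2 months is discounted by δ^2, so u(173) = δ^2·u(191) and δ^2 = u(173)/u(191).
Since u(x) = √x, δ^2 = √(173/191) = 0.95171.
Taking the square root: δ = 0.95171^(1/2) ≈ 0.976.

δ ≈ 0.976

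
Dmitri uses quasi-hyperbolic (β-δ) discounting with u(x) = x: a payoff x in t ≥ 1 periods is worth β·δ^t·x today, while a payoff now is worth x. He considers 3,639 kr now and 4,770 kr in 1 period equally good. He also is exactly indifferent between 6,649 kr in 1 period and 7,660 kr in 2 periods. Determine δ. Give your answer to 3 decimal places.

δ ≈ 0.868

The second indifference involves only future payoffs, so β cancels: β·δ^1·6649 = β·δ^2·7660, giving δ = 6649/7660 = 0.86802.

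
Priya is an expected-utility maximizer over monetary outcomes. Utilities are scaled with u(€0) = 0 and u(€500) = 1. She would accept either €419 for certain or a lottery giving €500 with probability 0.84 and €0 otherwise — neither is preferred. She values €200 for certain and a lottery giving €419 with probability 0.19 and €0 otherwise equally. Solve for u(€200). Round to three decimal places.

0.160

First, u(€419) = 0.84·u(€500) + 0.16·u(€0) = 0.84.
Then u(€200) = 0.19·u(€419) + 0.81·u(€0) = 0.19·0.84 + 0.81·0.00 = 0.1596.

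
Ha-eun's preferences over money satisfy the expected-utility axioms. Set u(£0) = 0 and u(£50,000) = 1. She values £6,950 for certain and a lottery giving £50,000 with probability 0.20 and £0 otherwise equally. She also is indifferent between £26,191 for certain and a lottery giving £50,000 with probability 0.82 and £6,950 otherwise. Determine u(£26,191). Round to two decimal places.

0.86

The first gamble pins u(£6,950): it must equal 0.20·1 + 0.80·0 = 0.20.
Chaining: u(£26,191) = 0.82·1.00 + 0.18·0.20 = 0.8560.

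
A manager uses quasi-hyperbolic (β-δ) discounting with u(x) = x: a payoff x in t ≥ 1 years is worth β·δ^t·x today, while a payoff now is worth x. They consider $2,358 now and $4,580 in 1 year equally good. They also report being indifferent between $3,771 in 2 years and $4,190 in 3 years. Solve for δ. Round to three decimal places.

δ ≈ 0.900

The second indifference involves only future payoffs, so β cancels: β·δ^2·3771 = β·δ^3·4190, giving δ = 3771/4190 = 0.90000.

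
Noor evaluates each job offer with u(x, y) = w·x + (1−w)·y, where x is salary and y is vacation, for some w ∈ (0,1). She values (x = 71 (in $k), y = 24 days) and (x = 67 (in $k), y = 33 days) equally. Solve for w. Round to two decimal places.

u(71,24) = u(67,33) means w·71 + (1−w)·24 = w·67 + (1−w)·33.
Rearranging, 4·w − 9·(1−w) = 0.
So w/(1−w) = 9/4 = 2.2500, giving w = 9/(4+9) = 0.69.

w = 0.69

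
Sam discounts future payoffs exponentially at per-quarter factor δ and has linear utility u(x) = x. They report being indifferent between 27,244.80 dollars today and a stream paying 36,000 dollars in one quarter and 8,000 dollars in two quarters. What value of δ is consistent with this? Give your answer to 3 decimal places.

Equating present values: 27244.80 = 36000δ + 8000δ².
So 8000δ² + 36000δ − 27244.80 = 0.
By the quadratic formula (taking the positive root), δ = (−36000 + √2167833600.00) / 16000 ≈ 0.660.

δ ≈ 0.660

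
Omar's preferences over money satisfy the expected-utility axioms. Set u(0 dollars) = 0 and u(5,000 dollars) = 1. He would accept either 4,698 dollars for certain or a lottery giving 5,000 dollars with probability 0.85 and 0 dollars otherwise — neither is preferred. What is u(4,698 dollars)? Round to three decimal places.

The indifference gives u(4,698 dollars) = 0.85·u(5,000 dollars) + 0.15·u(0 dollars) = 0.85·1 + 0.15·0 = 0.85.

0.850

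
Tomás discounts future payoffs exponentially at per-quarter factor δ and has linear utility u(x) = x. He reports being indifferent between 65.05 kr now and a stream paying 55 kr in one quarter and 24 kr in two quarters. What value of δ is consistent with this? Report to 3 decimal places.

δ ≈ 0.860

The stream is worth 55δ + 24δ² today, so 55δ + 24δ² = 65.05.
That is, 24δ² + 55δ − 65.05 = 0, a quadratic in δ.
The positive root is δ = [−55 + √(55² + 4·24·65.05)] / (2·24) = (−55 + 96.280)/48 ≈ 0.860.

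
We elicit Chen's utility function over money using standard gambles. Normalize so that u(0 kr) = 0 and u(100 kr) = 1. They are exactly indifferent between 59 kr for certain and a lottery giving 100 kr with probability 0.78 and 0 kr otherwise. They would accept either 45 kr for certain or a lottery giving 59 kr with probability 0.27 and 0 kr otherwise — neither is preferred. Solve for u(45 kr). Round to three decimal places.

0.211

First, u(59 kr) = 0.78·u(100 kr) + 0.22·u(0 kr) = 0.78.
The second indifference gives u(45 kr) = 0.27·u(59 kr) + 0.73·u(0 kr) = 0.27·0.78 + 0.73·0.00 = 0.2106.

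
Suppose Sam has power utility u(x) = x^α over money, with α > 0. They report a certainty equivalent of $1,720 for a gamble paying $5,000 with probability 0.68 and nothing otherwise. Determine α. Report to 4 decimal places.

EU(lottery) = 0.68·5000^α + 0.32·0 = 0.68·5000^α.
Setting u(1720) equal to that: 1720^α = 0.68·5000^α ⇒ (1720/5000)^α = 0.68.
Take logs: α = ln 0.68 / ln(1720/5000) ≈ 0.361407.

α ≈ 0.3614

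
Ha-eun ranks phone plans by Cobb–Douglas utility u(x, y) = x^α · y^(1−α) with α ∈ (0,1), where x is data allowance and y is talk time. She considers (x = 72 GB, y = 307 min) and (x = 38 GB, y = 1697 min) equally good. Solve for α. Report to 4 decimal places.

Indifference: 72^α · 307^(1−α) = 38^α · 1697^(1−α).
(72/38)^α = (1697/307)^(1−α); take logs: α·ln(72/38) = (1−α)·ln(1697/307), i.e. α·0.6390800 = (1−α)·1.7097695.
Thus α·(2.3488495) = 1.7097695, so α = 1.7097695/2.3488495 ≈ 0.7279.

α ≈ 0.7279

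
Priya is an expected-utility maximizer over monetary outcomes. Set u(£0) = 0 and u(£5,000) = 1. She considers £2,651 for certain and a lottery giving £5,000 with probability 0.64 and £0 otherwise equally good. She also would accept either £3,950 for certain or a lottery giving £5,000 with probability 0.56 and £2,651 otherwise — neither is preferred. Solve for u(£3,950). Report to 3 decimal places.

0.842

First, u(£2,651) = 0.64·u(£5,000) + 0.36·u(£0) = 0.64.
The second indifference gives u(£3,950) = 0.56·u(£5,000) + 0.44·u(£2,651) = 0.56·1.00 + 0.44·0.64 = 0.8416.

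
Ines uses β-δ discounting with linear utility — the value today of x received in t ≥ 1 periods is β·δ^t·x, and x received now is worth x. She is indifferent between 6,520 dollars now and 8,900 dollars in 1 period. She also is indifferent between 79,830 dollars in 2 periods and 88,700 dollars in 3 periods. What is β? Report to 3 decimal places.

The second indifference involves only future payoffs, so β cancels: β·δ^2·79830 = β·δ^3·88700, giving δ = 79830/88700 = 0.90000.
Now use the now-vs-future pair: 6520 = β·δ·8900 gives β = 6520/(0.90000·8900) ≈ 0.814.

β ≈ 0.814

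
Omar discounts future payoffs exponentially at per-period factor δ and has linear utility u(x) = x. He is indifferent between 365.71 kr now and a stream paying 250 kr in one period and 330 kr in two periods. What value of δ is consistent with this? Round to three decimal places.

δ ≈ 0.740

Equating present values: 365.71 = 250δ + 330δ².
So 330δ² + 250δ − 365.71 = 0.
δ = (−250 + √(250² + 4·330·365.71)) / (2·330) = (−250 + √545237.20) / 660 ≈ 0.740.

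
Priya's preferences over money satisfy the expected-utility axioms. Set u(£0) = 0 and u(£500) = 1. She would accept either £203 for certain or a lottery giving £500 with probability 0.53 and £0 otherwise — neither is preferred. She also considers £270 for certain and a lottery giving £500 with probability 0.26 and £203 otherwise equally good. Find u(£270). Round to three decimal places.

0.652

From the first indifference, u(£203) = 0.53·u(£500) + 0.47·u(£0) = 0.53·1 + 0.47·0 = 0.53.
The second indifference gives u(£270) = 0.26·u(£500) + 0.74·u(£203) = 0.26·1.00 + 0.74·0.53 = 0.6522.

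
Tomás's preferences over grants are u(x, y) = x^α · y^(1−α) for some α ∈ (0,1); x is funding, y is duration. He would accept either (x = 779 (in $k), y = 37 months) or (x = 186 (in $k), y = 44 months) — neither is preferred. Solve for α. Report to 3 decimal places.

Indifference: 779^α · 37^(1−α) = 186^α · 44^(1−α).
(779/186)^α = (44/37)^(1−α); take logs: α·ln(779/186) = (1−α)·ln(44/37), i.e. α·1.432264 = (1−α)·0.173272.
So α/(1−α) = (0.173272)/(1.432264) = 0.120978, and α = 0.120978/1.120978 ≈ 0.108.

α ≈ 0.108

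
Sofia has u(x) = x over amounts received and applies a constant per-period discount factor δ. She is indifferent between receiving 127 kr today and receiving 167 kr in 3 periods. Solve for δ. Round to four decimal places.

Equating discounted utilities: u(127) = δ^3·u(167) ⇒ δ^3 = u(127)/u(167).
With u(x) = x: δ^3 = 127/167 = 0.76048.
Hence δ = (0.76048)^(1/3) = 0.912772.

δ ≈ 0.9128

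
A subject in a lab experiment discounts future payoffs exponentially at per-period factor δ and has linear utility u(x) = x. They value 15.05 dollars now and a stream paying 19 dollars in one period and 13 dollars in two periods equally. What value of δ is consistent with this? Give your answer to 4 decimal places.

The stream is worth 19δ + 13δ² today, so 19δ + 13δ² = 15.05.
Rearranged: 13δ² + 19δ − 15.05 = 0.
The positive root is δ = [−19 + √(19² + 4·13·15.05)] / (2·13) = (−19 + 33.817)/26 ≈ 0.5699.

δ ≈ 0.5699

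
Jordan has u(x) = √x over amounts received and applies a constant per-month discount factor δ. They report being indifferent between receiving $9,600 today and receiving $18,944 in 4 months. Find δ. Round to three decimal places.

δ ≈ 0.919

The payoff in 4 months is discounted by δ^4, so u(9600) = δ^4·u(18944) and δ^4 = u(9600)/u(18944).
Since u(x) = √x, δ^4 = √(9600/18944) = 0.71187.
Hence δ = (0.71187)^(1/4) = 0.91854.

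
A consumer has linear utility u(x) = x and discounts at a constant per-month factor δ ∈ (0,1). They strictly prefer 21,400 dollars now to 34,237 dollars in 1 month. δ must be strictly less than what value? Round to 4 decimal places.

δ < 0.6251

The preference means 21400 > δ·34237.
So δ < 21400/34237 = 0.62505.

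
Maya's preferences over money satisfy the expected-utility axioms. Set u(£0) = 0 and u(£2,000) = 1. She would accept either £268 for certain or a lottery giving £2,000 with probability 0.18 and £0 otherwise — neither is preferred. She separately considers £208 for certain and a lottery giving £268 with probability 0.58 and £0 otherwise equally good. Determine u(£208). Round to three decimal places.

From the first indifference, u(£268) = 0.18·u(£2,000) + 0.82·u(£0) = 0.18·1 + 0.82·0 = 0.18.
Chaining: u(£208) = 0.58·0.18 + 0.42·0.00 = 0.1044.

0.104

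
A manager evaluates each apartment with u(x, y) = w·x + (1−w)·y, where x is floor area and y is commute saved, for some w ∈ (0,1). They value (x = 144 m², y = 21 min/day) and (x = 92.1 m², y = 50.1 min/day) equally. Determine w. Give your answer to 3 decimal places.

w = 0.359

Indifference: w·144 + (1−w)·21 = w·92.1 + (1−w)·50.1.
Collecting terms: w·51.9 = (1−w)·29.1.
The marginal rate of substitution is 29.1/51.9, so w = 29.1/(51.9+29.1) = 0.359.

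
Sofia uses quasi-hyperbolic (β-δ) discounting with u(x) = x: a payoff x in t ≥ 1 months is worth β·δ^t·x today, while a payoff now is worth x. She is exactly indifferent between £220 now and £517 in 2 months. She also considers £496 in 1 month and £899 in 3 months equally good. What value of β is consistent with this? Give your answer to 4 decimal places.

β ≈ 0.7713

Both payoffs in the second observation are in the future, so β drops out: δ^1·496 = δ^3·899 ⇒ δ^2 = 496/899 = 0.55172, so δ = 0.74278.
Substituting δ into 220 = β·δ^2·517: β = 220/(285.241) ≈ 0.7713.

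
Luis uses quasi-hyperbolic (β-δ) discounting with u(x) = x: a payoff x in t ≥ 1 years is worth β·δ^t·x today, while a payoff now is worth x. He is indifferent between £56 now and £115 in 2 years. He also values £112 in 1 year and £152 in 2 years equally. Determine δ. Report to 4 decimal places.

δ ≈ 0.7368

Both payoffs in the second observation are in the future, so β drops out: δ^1·112 = δ^2·152 ⇒ δ = 112/152 = 0.73684.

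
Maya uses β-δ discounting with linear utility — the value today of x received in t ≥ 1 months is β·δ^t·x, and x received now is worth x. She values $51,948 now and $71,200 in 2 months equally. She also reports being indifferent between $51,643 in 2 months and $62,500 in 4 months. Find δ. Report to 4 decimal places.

δ ≈ 0.9090

From the later pair, β·δ^2·51643 = β·δ^4·62500; dividing through, δ^2 = 51643/62500 = 0.82629, so δ = 0.90900.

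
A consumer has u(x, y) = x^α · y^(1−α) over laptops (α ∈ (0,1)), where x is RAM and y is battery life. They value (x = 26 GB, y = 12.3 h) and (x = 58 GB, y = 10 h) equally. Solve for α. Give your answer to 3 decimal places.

The Cobb–Douglas utilities coincide, so 26^α·12.3^(1−α) = 58^α·10^(1−α).
(26/58)^α = (10/12.3)^(1−α); take logs: α·ln(26/58) = (1−α)·ln(10/12.3), i.e. α·-0.802346 = (1−α)·-0.207014.
So α/(1−α) = (-0.207014)/(-0.802346) = 0.258011, and α = 0.258011/1.258011 ≈ 0.205.

α ≈ 0.205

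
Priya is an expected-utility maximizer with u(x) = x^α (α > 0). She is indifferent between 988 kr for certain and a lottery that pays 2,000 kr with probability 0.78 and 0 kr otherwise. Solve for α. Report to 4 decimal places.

α ≈ 0.3523

Since u(0) = 0, the lottery's EU is 0.78·2000^α.
Equating: 988^α = 0.78·2000^α, i.e. 0.4940^α = 0.78.
Taking logs: α·ln(988/2000) = ln(0.78), so α = -0.2484614 / -0.7052198 ≈ 0.3523.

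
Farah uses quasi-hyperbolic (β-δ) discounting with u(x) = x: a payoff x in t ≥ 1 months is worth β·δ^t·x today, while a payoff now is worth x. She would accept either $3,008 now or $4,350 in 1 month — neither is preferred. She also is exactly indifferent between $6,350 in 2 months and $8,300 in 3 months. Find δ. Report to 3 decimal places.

The second indifference involves only future payoffs, so β cancels: β·δ^2·6350 = β·δ^3·8300, giving δ = 6350/8300 = 0.76506.

δ ≈ 0.765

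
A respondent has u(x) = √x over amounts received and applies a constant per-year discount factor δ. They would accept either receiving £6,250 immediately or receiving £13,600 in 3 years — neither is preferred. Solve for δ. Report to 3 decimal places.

δ ≈ 0.878

Indifference means u(6250) = δ^3 · u(13600), so δ^3 = u(6250)/u(13600).
Since u(x) = √x, δ^3 = √(6250/13600) = 0.67791.
Hence δ = (0.67791)^(1/3) = 0.87846.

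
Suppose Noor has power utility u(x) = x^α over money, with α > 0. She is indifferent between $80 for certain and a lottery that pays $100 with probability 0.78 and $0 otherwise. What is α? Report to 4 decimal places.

α ≈ 1.1135

EU(lottery) = 0.78·100^α + 0.22·0 = 0.78·100^α.
Setting u(80) equal to that: 80^α = 0.78·100^α ⇒ (80/100)^α = 0.78.
Take logs: α = ln 0.78 / ln(80/100) ≈ 1.113460.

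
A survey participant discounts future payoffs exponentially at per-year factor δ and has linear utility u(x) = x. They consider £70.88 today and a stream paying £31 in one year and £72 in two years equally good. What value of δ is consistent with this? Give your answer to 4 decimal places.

Equating present values: 70.88 = 31δ + 72δ².
That is, 72δ² + 31δ − 70.88 = 0, a quadratic in δ.
By the quadratic formula (taking the positive root), δ = (−31 + √21374.44) / 144 ≈ 0.8000.

δ ≈ 0.8000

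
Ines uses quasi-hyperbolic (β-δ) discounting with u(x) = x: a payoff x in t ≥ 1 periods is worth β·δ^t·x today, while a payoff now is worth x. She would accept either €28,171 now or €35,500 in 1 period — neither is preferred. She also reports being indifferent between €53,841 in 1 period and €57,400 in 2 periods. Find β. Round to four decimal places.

From the later pair, β·δ^1·53841 = β·δ^2·57400; dividing through, δ = 53841/57400 = 0.93800.
Now use the now-vs-future pair: 28171 = β·δ·35500 gives β = 28171/(0.93800·35500) ≈ 0.8460.

β ≈ 0.8460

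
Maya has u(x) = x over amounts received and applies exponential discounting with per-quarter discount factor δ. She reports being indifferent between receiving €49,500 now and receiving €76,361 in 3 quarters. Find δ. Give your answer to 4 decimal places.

The payoff in 3 quarters is discounted by δ^3, so u(49500) = δ^3·u(76361) and δ^3 = u(49500)/u(76361).
With u(x) = x: δ^3 = 49500/76361 = 0.64824.
Taking the cube root: δ = 0.64824^(1/3) ≈ 0.8655.

δ ≈ 0.8655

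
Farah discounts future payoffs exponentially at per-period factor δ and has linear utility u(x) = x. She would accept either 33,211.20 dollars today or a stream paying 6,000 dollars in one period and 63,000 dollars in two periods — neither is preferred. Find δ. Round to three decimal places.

Equating present values: 33211.20 = 6000δ + 63000δ².
So 63000δ² + 6000δ − 33211.20 = 0.
The positive root is δ = [−6000 + √(6000² + 4·63000·33211.20)] / (2·63000) = (−6000 + 91680.000)/126000 ≈ 0.680.

δ ≈ 0.680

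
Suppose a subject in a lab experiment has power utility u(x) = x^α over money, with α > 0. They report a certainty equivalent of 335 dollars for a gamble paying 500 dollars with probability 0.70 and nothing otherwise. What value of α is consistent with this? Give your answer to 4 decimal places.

α ≈ 0.8906

Since u(0) = 0, the lottery's EU is 0.70·500^α.
Indifference: 335^α = 0.70·500^α, so (335/500)^α = 0.70.
α = ln(0.70) / ln(335/500) = -0.3566749/-0.4004776 ≈ 0.8906.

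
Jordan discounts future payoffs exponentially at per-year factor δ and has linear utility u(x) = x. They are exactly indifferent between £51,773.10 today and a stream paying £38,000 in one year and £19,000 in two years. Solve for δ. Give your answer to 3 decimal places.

δ ≈ 0.930

Equating present values: 51773.10 = 38000δ + 19000δ².
That is, 19000δ² + 38000δ − 51773.10 = 0, a quadratic in δ.
By the quadratic formula (taking the positive root), δ = (−38000 + √5378755600.00) / 38000 ≈ 0.930.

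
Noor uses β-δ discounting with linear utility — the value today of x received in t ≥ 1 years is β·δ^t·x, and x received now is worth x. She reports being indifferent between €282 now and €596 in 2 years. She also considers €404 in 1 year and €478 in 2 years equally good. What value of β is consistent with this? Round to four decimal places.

Both payoffs in the second observation are in the future, so β drops out: δ^1·404 = δ^2·478 ⇒ δ = 404/478 = 0.84519.
Substituting δ into 282 = β·δ^2·596: β = 282/(425.749) ≈ 0.6624.

β ≈ 0.6624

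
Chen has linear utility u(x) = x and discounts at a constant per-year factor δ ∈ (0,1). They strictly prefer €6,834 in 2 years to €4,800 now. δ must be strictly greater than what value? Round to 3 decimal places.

Comparing present values: 4800 < δ^2·6834.
So δ^2 > 4800/6834 = 0.70237; taking the square root of both positive sides preserves the inequality.
δ > (4800/6834)^(1/2) ≈ 0.838.

δ > 0.838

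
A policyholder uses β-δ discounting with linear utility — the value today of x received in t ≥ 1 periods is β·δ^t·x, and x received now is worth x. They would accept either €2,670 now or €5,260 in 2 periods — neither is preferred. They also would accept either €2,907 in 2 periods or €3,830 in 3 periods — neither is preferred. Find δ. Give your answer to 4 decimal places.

From the later pair, β·δ^2·2907 = β·δ^3·3830; dividing through, δ = 2907/3830 = 0.75901.

δ ≈ 0.7590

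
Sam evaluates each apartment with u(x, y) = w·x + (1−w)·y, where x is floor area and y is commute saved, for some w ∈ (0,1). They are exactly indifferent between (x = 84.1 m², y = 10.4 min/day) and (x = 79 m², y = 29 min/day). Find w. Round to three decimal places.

Equating utilities: w·84.1 + (1−w)·10.4 = w·79 + (1−w)·29.
w·(84.1−79) = (1−w)·(29−10.4), i.e. w·5.1 = (1−w)·18.6.
Hence w = 18.6/(5.1+18.6) = 18.6/23.7 = 0.785.

w = 0.785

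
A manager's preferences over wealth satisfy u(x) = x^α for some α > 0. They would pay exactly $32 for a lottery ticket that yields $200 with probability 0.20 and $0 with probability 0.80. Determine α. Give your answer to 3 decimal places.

α ≈ 0.878

Since u(0) = 0, the lottery's EU is 0.20·200^α.
Setting u(32) equal to that: 32^α = 0.20·200^α ⇒ (32/200)^α = 0.20.
α = ln(0.20) / ln(32/200) = -1.609438/-1.832581 ≈ 0.878.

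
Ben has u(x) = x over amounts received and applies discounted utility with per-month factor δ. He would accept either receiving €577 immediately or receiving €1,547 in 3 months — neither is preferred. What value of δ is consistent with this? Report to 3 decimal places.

The payoff in 3 months is discounted by δ^3, so u(577) = δ^3·u(1547) and δ^3 = u(577)/u(1547).
With u(x) = x: δ^3 = 577/1547 = 0.37298.
Hence δ = (0.37298)^(1/3) = 0.71983.

δ ≈ 0.720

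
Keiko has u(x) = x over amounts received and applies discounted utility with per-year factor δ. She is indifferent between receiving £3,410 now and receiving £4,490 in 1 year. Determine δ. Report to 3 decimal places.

δ ≈ 0.759

Indifference means u(3410) = δ · u(4490), so δ = u(3410)/u(4490).
With u(x) = x: δ = 3410/4490 = 0.75947.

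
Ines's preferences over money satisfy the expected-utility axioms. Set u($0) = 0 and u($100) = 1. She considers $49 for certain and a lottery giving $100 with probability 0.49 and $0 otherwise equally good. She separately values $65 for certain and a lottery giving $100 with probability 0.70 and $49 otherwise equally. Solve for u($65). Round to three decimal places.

0.847

The first gamble pins u($49): it must equal 0.49·1 + 0.51·0 = 0.49.
Chaining: u($65) = 0.70·1.00 + 0.30·0.49 = 0.8470.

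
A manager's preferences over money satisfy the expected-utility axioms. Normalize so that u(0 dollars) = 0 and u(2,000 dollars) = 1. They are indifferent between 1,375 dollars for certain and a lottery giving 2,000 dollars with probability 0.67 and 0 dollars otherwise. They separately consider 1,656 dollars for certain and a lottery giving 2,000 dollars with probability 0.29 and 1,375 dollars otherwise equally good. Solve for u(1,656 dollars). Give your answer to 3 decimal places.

First, u(1,375 dollars) = 0.67·u(2,000 dollars) + 0.33·u(0 dollars) = 0.67.
Then u(1,656 dollars) = 0.29·u(2,000 dollars) + 0.71·u(1,375 dollars) = 0.29·1.00 + 0.71·0.67 = 0.7657.

0.766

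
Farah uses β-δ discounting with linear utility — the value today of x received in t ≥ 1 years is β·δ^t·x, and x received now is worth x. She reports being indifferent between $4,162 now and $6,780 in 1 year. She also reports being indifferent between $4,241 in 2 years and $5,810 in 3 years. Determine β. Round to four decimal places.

β ≈ 0.8410

From the later pair, β·δ^2·4241 = β·δ^3·5810; dividing through, δ = 4241/5810 = 0.72995.
Substituting δ into 4162 = β·δ·6780: β = 4162/(4949.050) ≈ 0.8410.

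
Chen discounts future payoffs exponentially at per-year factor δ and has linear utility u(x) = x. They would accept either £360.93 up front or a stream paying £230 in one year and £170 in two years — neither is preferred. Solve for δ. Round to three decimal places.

δ ≈ 0.930

The stream is worth 230δ + 170δ² today, so 230δ + 170δ² = 360.93.
Rearranged: 170δ² + 230δ − 360.93 = 0.
The positive root is δ = [−230 + √(230² + 4·170·360.93)] / (2·170) = (−230 + 546.198)/340 ≈ 0.930.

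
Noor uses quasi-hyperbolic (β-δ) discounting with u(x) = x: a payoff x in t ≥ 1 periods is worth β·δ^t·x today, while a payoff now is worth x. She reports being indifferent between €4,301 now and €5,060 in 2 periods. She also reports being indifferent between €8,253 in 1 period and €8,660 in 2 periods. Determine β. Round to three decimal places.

β ≈ 0.936

The second indifference involves only future payoffs, so β cancels: β·δ^1·8253 = β·δ^2·8660, giving δ = 8253/8660 = 0.95300.
The first indifference: 4301 = β·δ^2·5060, so β = 4301/(δ^2·5060) = 4301/(0.90821·5060) ≈ 0.936.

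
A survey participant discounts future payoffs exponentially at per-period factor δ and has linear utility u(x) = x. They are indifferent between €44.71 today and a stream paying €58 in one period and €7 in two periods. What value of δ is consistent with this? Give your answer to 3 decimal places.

The stream is worth 58δ + 7δ² today, so 58δ + 7δ² = 44.71.
So 7δ² + 58δ − 44.71 = 0.
The positive root is δ = [−58 + √(58² + 4·7·44.71)] / (2·7) = (−58 + 67.940)/14 ≈ 0.710.

δ ≈ 0.710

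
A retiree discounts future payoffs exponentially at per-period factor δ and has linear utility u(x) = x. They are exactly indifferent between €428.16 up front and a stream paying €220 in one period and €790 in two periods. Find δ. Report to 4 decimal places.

Equating present values: 428.16 = 220δ + 790δ².
So 790δ² + 220δ − 428.16 = 0.
The positive root is δ = [−220 + √(220² + 4·790·428.16)] / (2·790) = (−220 + 1183.801)/1580 ≈ 0.6100.

δ ≈ 0.6100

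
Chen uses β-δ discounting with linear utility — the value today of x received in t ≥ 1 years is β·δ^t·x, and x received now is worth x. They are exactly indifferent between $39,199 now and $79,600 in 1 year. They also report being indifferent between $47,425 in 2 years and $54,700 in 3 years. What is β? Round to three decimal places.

β ≈ 0.568

From the later pair, β·δ^2·47425 = β·δ^3·54700; dividing through, δ = 47425/54700 = 0.86700.
Now use the now-vs-future pair: 39199 = β·δ·79600 gives β = 39199/(0.86700·79600) ≈ 0.568.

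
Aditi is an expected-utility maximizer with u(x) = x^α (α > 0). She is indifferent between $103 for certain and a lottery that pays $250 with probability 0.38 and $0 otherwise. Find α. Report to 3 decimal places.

EU(lottery) = 0.38·250^α + 0.62·0 = 0.38·250^α.
Setting u(103) equal to that: 103^α = 0.38·250^α ⇒ (103/250)^α = 0.38.
Taking logs: α·ln(103/250) = ln(0.38), so α = -0.967584 / -0.886732 ≈ 1.091.

α ≈ 1.091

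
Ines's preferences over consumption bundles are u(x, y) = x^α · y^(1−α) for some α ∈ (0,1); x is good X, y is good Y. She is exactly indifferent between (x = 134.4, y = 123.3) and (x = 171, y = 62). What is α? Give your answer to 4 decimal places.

α ≈ 0.7406

The Cobb–Douglas utilities coincide, so 134.4^α·123.3^(1−α) = 171^α·62^(1−α).
Taking logs: α·ln 134.4 + (1−α)·ln 123.3 = α·ln 171 + (1−α)·ln 62, i.e. α·-0.2408431 = (1−α)·-0.6874860.
So α/(1−α) = (-0.6874860)/(-0.2408431) = 2.8544974, and α = 2.8544974/3.8544974 ≈ 0.7406.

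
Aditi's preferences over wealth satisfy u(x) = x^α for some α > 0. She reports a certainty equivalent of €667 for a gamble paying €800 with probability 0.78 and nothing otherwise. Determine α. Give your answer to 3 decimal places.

EU(lottery) = 0.78·800^α + 0.22·0 = 0.78·800^α.
Setting u(667) equal to that: 667^α = 0.78·800^α ⇒ (667/800)^α = 0.78.
Take logs: α = ln 0.78 / ln(667/800) ≈ 1.36651.

α ≈ 1.367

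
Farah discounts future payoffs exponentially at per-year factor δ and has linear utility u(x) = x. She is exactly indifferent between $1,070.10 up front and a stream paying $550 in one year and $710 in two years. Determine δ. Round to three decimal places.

Equating present values: 1070.10 = 550δ + 710δ².
Rearranged: 710δ² + 550δ − 1070.10 = 0.
δ = (−550 + √(550² + 4·710·1070.10)) / (2·710) = (−550 + √3341584.00) / 1420 ≈ 0.900.

δ ≈ 0.900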